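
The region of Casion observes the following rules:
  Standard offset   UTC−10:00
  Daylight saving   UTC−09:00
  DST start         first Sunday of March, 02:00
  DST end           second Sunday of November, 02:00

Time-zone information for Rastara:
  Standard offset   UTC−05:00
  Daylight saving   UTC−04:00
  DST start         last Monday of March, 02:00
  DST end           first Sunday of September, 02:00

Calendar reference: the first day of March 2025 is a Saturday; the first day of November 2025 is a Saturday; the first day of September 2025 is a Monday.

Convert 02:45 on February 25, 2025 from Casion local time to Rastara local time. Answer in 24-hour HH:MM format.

07:45

1 March 2025 is a Saturday, so the first Sunday is March 2.
1 November 2025 is a Saturday, so the first Sunday is November 2 and the second is November 9.
February 25, 2025 does not fall between 2 March and 9 November, so daylight saving is not in effect and Casion is at UTC−10:00.
02:45 Casion + 10h = 12:45 UTC.
1 March 2025 is a Saturday, so Mondays fall on 3, 10, 17, 24, 31; the last is March 31.
1 September 2025 is a Monday, so the first Sunday is September 7.
At the standard offset (UTC−05:00), 12:45 UTC − 5h = 07:45 Rastara standard time.
Daylight saving runs 31 March – 7 September; the standard-time date in Rastara, February 25, 2025, is outside that window, so Rastara is on standard time at UTC−05:00.
12:45 UTC − 5h = 07:45 Rastara.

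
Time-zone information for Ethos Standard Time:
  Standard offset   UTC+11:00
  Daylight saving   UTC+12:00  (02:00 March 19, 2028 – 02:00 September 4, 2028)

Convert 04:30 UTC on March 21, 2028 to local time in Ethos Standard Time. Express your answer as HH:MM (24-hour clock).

At the standard offset (UTC+11:00), 04:30 UTC + 11h = 15:30 Ethos Standard Time standard time.
The standard-time date in Ethos Standard Time, March 21, 2028, lies within the daylight-saving period (19 March – 4 September), so Ethos Standard Time is on daylight time, UTC+12:00.
04:30 UTC + 12h = 16:30 local.

16:30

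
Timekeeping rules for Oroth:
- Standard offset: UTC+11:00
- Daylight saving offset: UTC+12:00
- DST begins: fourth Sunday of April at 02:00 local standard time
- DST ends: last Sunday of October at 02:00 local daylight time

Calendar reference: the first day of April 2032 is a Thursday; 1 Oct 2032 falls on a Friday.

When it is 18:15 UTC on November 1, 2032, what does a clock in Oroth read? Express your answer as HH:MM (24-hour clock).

1 April 2032 is a Thursday, so the first Sunday is April 4 and the fourth is April 25.
1 October 2032 is a Friday, so Sundays fall on 3, 10, 17, 24, 31; the last is October 31.
At the standard offset (UTC+11:00), 18:15 UTC + 11h = 05:15 Oroth standard time (rolling into the next day, 2 November 2032).
The standard-time date in Oroth, November 2, 2032, does not fall between 25 April and 31 October, so daylight saving is not in effect and Oroth is at UTC+11:00.
18:15 UTC + 11h = 05:15 local (rolling into the next day, 2 November 2032).

05:15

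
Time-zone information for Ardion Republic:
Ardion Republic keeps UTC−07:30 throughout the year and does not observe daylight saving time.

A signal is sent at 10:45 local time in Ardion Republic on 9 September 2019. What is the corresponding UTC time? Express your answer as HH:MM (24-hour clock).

Ardion Republic stays on UTC−07:30 all year.
10:45 local + 7h30m = 18:15 UTC.

18:15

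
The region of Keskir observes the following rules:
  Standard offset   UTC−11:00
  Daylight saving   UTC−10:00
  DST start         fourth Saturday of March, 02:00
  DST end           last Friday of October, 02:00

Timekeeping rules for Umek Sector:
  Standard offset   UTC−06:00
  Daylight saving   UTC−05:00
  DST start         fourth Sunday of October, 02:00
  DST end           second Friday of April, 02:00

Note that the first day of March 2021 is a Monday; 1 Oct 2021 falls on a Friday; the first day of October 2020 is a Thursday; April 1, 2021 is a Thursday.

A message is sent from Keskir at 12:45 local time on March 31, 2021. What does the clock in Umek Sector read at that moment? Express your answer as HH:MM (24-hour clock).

1 March 2021 is a Monday, so the first Saturday is March 6 and the fourth is March 27.
1 October 2021 is a Friday, so Fridays fall on 1, 8, 15, 22, 29; the last is October 29.
Daylight saving runs 27 March – 29 October; March 31, 2021 is inside that window, so Keskir is at UTC−10:00.
12:45 Keskir + 10h = 22:45 UTC.
1 October 2020 is a Thursday, so the first Sunday is October 4 and the fourth is October 25.
1 April 2021 is a Thursday, so the first Friday is April 2 and the second is April 9.
At the standard offset (UTC−06:00), 22:45 UTC − 6h = 16:45 Umek Sector standard time.
Daylight saving runs 25 October 2020 – 9 April 2021; the standard-time date in Umek Sector, March 31, 2021, is inside that window, so Umek Sector is at UTC−05:00.
22:45 UTC − 5h = 17:45 Umek Sector.

17:45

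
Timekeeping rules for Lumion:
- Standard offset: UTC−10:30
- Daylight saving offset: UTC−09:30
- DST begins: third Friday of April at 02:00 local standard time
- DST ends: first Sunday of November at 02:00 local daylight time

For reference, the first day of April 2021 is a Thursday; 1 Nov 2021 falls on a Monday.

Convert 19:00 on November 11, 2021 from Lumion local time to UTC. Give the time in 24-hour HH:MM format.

05:30

1 April 2021 is a Thursday, so the first Friday is April 2 and the third is April 16.
1 November 2021 is a Monday, so the first Sunday is November 7.
Daylight saving runs 16 April – 7 November; November 11, 2021 is outside that window, so Lumion is on standard time at UTC−10:30.
19:00 local + 10h30m = 05:30 UTC (rolling into the next day, 12 November 2021).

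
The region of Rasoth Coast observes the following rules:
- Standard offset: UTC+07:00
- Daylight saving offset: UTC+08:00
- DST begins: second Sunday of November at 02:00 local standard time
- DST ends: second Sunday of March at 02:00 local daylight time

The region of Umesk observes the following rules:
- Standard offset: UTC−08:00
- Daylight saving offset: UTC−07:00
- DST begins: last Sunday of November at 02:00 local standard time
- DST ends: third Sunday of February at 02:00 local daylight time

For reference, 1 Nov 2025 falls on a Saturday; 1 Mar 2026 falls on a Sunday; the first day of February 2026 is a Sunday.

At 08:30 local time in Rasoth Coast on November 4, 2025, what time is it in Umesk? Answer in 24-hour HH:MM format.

1 November 2025 is a Saturday, so the first Sunday is November 2 and the second is November 9.
1 March 2026 is a Sunday, so the first Sunday is March 1 and the second is March 8.
November 4, 2025 does not fall between 9 November 2025 and 8 March 2026, so daylight saving is not in effect and Rasoth Coast is at UTC+07:00.
08:30 Rasoth Coast − 7h = 01:30 UTC.
1 November 2025 is a Saturday, so Sundays fall on 2, 9, 16, 23, 30; the last is November 30.
1 February 2026 is a Sunday, so the first Sunday is February 1 and the third is February 15.
At the standard offset (UTC−08:00), 01:30 UTC − 8h = 17:30 Umesk standard time (rolling into the previous day, 3 November 2025).
Daylight saving runs 30 November 2025 – 15 February 2026; the standard-time date in Umesk, November 3, 2025, is outside that window, so Umesk is on standard time at UTC−08:00.
01:30 UTC − 8h = 17:30 Umesk (rolling into the previous day, 3 November 2025).

17:30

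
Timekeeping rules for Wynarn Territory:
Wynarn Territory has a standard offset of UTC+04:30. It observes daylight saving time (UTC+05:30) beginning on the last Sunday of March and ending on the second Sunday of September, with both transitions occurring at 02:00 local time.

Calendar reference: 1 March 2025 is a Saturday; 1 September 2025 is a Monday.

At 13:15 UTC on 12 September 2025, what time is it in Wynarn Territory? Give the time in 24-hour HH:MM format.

18:45

1 March 2025 is a Saturday, so Sundays fall on 2, 9, 16, 23, 30; the last is March 30.
1 September 2025 is a Monday, so the first Sunday is September 7 and the second is September 14.
At the standard offset (UTC+04:30), 13:15 UTC + 4h30m = 17:45 Wynarn Territory standard time.
The standard-time date in Wynarn Territory, 12 September 2025, lies within the daylight-saving period (30 March – 14 September), so Wynarn Territory is on daylight time, UTC+05:30.
13:15 UTC + 5h30m = 18:45 local.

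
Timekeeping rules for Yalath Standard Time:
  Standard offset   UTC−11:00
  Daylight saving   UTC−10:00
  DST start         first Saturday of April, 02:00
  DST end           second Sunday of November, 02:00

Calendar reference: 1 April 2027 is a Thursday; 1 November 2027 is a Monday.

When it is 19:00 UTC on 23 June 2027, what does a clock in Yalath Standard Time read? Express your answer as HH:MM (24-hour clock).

1 April 2027 is a Thursday, so the first Saturday is April 3.
1 November 2027 is a Monday, so the first Sunday is November 7 and the second is November 14.
At the standard offset (UTC−11:00), 19:00 UTC − 11h = 08:00 Yalath Standard Time standard time.
The standard-time date in Yalath Standard Time, 23 June 2027, lies within the daylight-saving period (3 April – 14 November), so Yalath Standard Time is on daylight time, UTC−10:00.
19:00 UTC − 10h = 09:00 local.

09:00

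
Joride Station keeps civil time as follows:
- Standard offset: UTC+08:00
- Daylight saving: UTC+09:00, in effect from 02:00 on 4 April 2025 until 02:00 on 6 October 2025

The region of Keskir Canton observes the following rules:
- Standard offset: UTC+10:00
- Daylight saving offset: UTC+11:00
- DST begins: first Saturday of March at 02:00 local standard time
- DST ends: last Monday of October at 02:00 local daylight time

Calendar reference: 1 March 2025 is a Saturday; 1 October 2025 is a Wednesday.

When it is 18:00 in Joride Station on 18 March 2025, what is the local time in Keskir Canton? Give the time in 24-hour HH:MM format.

18 March 2025 does not fall between 4 April and 6 October, so daylight saving is not in effect and Joride Station is at UTC+08:00.
18:00 Joride Station − 8h = 10:00 UTC.
1 March 2025 is a Saturday, so the first Saturday is March 1.
1 October 2025 is a Wednesday, so Mondays fall on 6, 13, 20, 27; the last is October 27.
At the standard offset (UTC+10:00), 10:00 UTC + 10h = 20:00 Keskir Canton standard time.
Daylight saving runs 1 March – 27 October; the standard-time date in Keskir Canton, 18 March 2025, is inside that window, so Keskir Canton is at UTC+11:00.
10:00 UTC + 11h = 21:00 Keskir Canton.

21:00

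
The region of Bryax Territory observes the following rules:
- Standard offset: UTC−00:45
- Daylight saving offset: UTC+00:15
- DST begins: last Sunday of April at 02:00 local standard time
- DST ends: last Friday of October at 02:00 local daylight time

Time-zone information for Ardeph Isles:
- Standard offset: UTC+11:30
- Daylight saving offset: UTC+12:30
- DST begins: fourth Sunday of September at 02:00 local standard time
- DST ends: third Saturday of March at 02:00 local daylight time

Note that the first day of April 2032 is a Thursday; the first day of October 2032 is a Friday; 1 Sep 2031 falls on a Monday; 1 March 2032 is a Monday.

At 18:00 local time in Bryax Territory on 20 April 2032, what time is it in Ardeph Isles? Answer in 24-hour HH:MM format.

06:15

1 April 2032 is a Thursday, so Sundays fall on 4, 11, 18, 25; the last is April 25.
1 October 2032 is a Friday, so Fridays fall on 1, 8, 15, 22, 29; the last is October 29.
20 April 2032 does not fall between 25 April and 29 October, so daylight saving is not in effect and Bryax Territory is at UTC−00:45.
18:00 Bryax Territory + 0h45m = 18:45 UTC.
1 September 2031 is a Monday, so the first Sunday is September 7 and the fourth is September 28.
1 March 2032 is a Monday, so the first Saturday is March 6 and the third is March 20.
At the standard offset (UTC+11:30), 18:45 UTC + 11h30m = 06:15 Ardeph Isles standard time (rolling into the next day, 21 April 2032).
The standard-time date in Ardeph Isles, 21 April 2032, is outside the daylight-saving period (28 September 2031 – 20 March 2032), so Ardeph Isles is on standard time, UTC+11:30.
18:45 UTC + 11h30m = 06:15 Ardeph Isles (rolling into the next day, 21 April 2032).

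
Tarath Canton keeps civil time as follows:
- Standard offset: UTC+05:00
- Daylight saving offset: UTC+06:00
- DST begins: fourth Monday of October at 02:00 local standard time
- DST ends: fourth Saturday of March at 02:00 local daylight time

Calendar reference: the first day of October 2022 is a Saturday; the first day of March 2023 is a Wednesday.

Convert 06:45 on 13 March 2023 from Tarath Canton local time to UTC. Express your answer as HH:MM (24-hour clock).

1 October 2022 is a Saturday, so the first Monday is October 3 and the fourth is October 24.
1 March 2023 is a Wednesday, so the first Saturday is March 4 and the fourth is March 25.
Daylight saving runs 24 October 2022 – 25 March 2023; 13 March 2023 is inside that window, so Tarath Canton is at UTC+06:00.
06:45 local − 6h = 00:45 UTC.

00:45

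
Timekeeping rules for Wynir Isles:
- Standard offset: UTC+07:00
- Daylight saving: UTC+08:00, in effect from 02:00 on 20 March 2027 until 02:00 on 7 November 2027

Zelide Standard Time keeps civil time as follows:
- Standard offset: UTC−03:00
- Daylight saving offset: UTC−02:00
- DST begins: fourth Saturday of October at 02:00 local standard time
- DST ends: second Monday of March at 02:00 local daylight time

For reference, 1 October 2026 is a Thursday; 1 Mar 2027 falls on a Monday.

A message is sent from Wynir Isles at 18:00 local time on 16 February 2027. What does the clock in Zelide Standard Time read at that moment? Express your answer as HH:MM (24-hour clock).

16 February 2027 is outside the daylight-saving period (20 March – 7 November), so Wynir Isles is on standard time, UTC+07:00.
18:00 Wynir Isles − 7h = 11:00 UTC.
1 October 2026 is a Thursday, so the first Saturday is October 3 and the fourth is October 24.
1 March 2027 is a Monday, so the first Monday is March 1 and the second is March 8.
At the standard offset (UTC−03:00), 11:00 UTC − 3h = 08:00 Zelide Standard Time standard time.
The standard-time date in Zelide Standard Time, 16 February 2027, falls between 24 October 2026 and 8 March 2027, so daylight saving is in effect and Zelide Standard Time is at UTC−02:00.
11:00 UTC − 2h = 09:00 Zelide Standard Time.

09:00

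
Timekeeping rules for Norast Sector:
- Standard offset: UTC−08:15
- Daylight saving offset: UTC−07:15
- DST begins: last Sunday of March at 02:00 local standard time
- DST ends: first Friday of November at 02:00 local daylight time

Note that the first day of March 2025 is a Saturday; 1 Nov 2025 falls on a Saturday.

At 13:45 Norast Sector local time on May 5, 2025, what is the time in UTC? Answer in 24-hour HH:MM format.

21:00

1 March 2025 is a Saturday, so Sundays fall on 2, 9, 16, 23, 30; the last is March 30.
1 November 2025 is a Saturday, so the first Friday is November 7.
May 5, 2025 falls between 30 March and 7 November, so daylight saving is in effect and Norast Sector is at UTC−07:15.
13:45 local + 7h15m = 21:00 UTC.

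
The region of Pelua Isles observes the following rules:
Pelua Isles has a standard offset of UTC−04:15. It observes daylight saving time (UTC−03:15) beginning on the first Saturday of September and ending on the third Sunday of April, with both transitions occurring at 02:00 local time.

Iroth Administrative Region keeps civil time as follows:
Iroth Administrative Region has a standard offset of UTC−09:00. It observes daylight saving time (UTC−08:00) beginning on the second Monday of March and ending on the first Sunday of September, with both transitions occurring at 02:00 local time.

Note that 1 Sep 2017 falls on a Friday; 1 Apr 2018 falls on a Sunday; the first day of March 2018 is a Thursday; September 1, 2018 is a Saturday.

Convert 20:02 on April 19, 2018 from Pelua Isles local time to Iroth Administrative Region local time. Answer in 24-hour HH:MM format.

16:17

1 September 2017 is a Friday, so the first Saturday is September 2.
1 April 2018 is a Sunday, so the first Sunday is April 1 and the third is April 15.
Daylight saving runs 2 September 2017 – 15 April 2018; April 19, 2018 is outside that window, so Pelua Isles is on standard time at UTC−04:15.
20:02 Pelua Isles + 4h15m = 00:17 UTC (rolling into the next day, 20 April 2018).
1 March 2018 is a Thursday, so the first Monday is March 5 and the second is March 12.
1 September 2018 is a Saturday, so the first Sunday is September 2.
At the standard offset (UTC−09:00), 00:17 UTC − 9h = 15:17 Iroth Administrative Region standard time (rolling into the previous day, 19 April 2018).
The standard-time date in Iroth Administrative Region, April 19, 2018, falls between 12 March and 2 September, so daylight saving is in effect and Iroth Administrative Region is at UTC−08:00.
00:17 UTC − 8h = 16:17 Iroth Administrative Region (rolling into the previous day, 19 April 2018).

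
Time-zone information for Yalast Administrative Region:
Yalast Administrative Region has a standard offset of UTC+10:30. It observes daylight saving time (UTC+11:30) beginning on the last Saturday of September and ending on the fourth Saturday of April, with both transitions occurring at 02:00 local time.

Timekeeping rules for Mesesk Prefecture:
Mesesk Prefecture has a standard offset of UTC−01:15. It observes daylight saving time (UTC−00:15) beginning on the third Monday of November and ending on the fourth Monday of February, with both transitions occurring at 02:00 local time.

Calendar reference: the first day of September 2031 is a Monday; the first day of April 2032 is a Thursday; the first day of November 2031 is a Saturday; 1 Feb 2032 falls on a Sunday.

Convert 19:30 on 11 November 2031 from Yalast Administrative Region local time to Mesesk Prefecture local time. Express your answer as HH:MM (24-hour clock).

1 September 2031 is a Monday, so Saturdays fall on 6, 13, 20, 27; the last is September 27.
1 April 2032 is a Thursday, so the first Saturday is April 3 and the fourth is April 24.
11 November 2031 lies within the daylight-saving period (27 September 2031 – 24 April 2032), so Yalast Administrative Region is on daylight time, UTC+11:30.
19:30 Yalast Administrative Region − 11h30m = 08:00 UTC.
1 November 2031 is a Saturday, so the first Monday is November 3 and the third is November 17.
1 February 2032 is a Sunday, so the first Monday is February 2 and the fourth is February 23.
At the standard offset (UTC−01:15), 08:00 UTC − 1h15m = 06:45 Mesesk Prefecture standard time.
The standard-time date in Mesesk Prefecture, 11 November 2031, is outside the daylight-saving period (17 November 2031 – 23 February 2032), so Mesesk Prefecture is on standard time, UTC−01:15.
08:00 UTC − 1h15m = 06:45 Mesesk Prefecture.

06:45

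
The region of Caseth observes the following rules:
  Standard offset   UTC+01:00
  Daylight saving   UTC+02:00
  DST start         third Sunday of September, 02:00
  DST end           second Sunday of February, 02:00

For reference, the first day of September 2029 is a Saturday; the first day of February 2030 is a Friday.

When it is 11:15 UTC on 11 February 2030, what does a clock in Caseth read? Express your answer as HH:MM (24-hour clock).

12:15

1 September 2029 is a Saturday, so the first Sunday is September 2 and the third is September 16.
1 February 2030 is a Friday, so the first Sunday is February 3 and the second is February 10.
At the standard offset (UTC+01:00), 11:15 UTC + 1h = 12:15 Caseth standard time.
Daylight saving runs 16 September 2029 – 10 February 2030; the standard-time date in Caseth, 11 February 2030, is outside that window, so Caseth is on standard time at UTC+01:00.
11:15 UTC + 1h = 12:15 local.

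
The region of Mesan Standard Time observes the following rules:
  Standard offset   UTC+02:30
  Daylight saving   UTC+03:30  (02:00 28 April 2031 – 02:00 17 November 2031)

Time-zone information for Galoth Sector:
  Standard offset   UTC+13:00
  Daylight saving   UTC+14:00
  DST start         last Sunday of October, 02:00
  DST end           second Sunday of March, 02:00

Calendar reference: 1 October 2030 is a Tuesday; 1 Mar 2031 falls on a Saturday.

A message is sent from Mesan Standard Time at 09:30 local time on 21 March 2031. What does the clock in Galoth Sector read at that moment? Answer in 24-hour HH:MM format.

20:00

21 March 2031 is outside the daylight-saving period (28 April – 17 November), so Mesan Standard Time is on standard time, UTC+02:30.
09:30 Mesan Standard Time − 2h30m = 07:00 UTC.
1 October 2030 is a Tuesday, so Sundays fall on 6, 13, 20, 27; the last is October 27.
1 March 2031 is a Saturday, so the first Sunday is March 2 and the second is March 9.
At the standard offset (UTC+13:00), 07:00 UTC + 13h = 20:00 Galoth Sector standard time.
The standard-time date in Galoth Sector, 21 March 2031, is outside the daylight-saving period (27 October 2030 – 9 March 2031), so Galoth Sector is on standard time, UTC+13:00.
07:00 UTC + 13h = 20:00 Galoth Sector.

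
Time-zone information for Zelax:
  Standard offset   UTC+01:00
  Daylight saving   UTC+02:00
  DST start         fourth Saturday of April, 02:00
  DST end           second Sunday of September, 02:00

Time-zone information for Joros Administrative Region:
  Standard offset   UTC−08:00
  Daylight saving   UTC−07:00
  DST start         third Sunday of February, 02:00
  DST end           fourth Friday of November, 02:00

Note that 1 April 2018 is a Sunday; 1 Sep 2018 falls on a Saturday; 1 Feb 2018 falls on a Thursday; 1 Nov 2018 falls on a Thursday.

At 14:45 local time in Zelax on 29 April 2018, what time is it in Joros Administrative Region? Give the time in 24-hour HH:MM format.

05:45

1 April 2018 is a Sunday, so the first Saturday is April 7 and the fourth is April 28.
1 September 2018 is a Saturday, so the first Sunday is September 2 and the second is September 9.
29 April 2018 lies within the daylight-saving period (28 April – 9 September), so Zelax is on daylight time, UTC+02:00.
14:45 Zelax − 2h = 12:45 UTC.
1 February 2018 is a Thursday, so the first Sunday is February 4 and the third is February 18.
1 November 2018 is a Thursday, so the first Friday is November 2 and the fourth is November 23.
At the standard offset (UTC−08:00), 12:45 UTC − 8h = 04:45 Joros Administrative Region standard time.
The standard-time date in Joros Administrative Region, 29 April 2018, falls between 18 February and 23 November, so daylight saving is in effect and Joros Administrative Region is at UTC−07:00.
12:45 UTC − 7h = 05:45 Joros Administrative Region.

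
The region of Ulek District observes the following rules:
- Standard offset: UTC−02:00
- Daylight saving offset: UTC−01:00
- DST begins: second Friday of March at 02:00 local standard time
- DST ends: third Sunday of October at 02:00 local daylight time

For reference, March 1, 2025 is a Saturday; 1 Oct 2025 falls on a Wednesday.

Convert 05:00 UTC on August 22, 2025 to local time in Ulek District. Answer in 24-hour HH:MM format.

1 March 2025 is a Saturday, so the first Friday is March 7 and the second is March 14.
1 October 2025 is a Wednesday, so the first Sunday is October 5 and the third is October 19.
At the standard offset (UTC−02:00), 05:00 UTC − 2h = 03:00 Ulek District standard time.
The standard-time date in Ulek District, August 22, 2025, falls between 14 March and 19 October, so daylight saving is in effect and Ulek District is at UTC−01:00.
05:00 UTC − 1h = 04:00 local.

04:00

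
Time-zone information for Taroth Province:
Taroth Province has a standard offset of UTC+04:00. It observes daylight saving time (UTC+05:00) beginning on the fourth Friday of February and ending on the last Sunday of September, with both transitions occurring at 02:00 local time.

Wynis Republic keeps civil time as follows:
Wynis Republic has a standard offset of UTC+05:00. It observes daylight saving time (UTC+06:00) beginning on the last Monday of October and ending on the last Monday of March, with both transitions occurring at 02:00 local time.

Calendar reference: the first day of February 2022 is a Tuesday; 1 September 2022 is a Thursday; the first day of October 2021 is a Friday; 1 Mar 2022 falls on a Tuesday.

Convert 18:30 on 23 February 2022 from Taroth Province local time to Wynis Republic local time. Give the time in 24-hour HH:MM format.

1 February 2022 is a Tuesday, so the first Friday is February 4 and the fourth is February 25.
1 September 2022 is a Thursday, so Sundays fall on 4, 11, 18, 25; the last is September 25.
Daylight saving runs 25 February – 25 September; 23 February 2022 is outside that window, so Taroth Province is on standard time at UTC+04:00.
18:30 Taroth Province − 4h = 14:30 UTC.
1 October 2021 is a Friday, so Mondays fall on 4, 11, 18, 25; the last is October 25.
1 March 2022 is a Tuesday, so Mondays fall on 7, 14, 21, 28; the last is March 28.
At the standard offset (UTC+05:00), 14:30 UTC + 5h = 19:30 Wynis Republic standard time.
The standard-time date in Wynis Republic, 23 February 2022, falls between 25 October 2021 and 28 March 2022, so daylight saving is in effect and Wynis Republic is at UTC+06:00.
14:30 UTC + 6h = 20:30 Wynis Republic.

20:30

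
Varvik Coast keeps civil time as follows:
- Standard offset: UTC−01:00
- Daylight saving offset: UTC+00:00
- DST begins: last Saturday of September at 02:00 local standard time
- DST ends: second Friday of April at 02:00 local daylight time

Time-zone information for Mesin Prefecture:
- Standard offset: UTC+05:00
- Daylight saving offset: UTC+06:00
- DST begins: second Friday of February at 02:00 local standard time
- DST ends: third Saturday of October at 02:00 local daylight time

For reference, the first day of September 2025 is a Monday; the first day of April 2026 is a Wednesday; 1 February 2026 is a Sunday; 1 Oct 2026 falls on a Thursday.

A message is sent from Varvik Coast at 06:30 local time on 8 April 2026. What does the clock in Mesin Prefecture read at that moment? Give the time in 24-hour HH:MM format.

1 September 2025 is a Monday, so Saturdays fall on 6, 13, 20, 27; the last is September 27.
1 April 2026 is a Wednesday, so the first Friday is April 3 and the second is April 10.
8 April 2026 falls between 27 September 2025 and 10 April 2026, so daylight saving is in effect and Varvik Coast is at UTC+00:00.
06:30 Varvik Coast − 0h = 06:30 UTC.
1 February 2026 is a Sunday, so the first Friday is February 6 and the second is February 13.
1 October 2026 is a Thursday, so the first Saturday is October 3 and the third is October 17.
At the standard offset (UTC+05:00), 06:30 UTC + 5h = 11:30 Mesin Prefecture standard time.
Daylight saving runs 13 February – 17 October; the standard-time date in Mesin Prefecture, 8 April 2026, is inside that window, so Mesin Prefecture is at UTC+06:00.
06:30 UTC + 6h = 12:30 Mesin Prefecture.

12:30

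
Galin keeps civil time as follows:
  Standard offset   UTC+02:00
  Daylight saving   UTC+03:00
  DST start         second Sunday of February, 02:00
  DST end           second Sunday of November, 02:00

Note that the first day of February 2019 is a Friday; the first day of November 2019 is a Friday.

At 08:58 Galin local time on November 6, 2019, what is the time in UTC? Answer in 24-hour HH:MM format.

1 February 2019 is a Friday, so the first Sunday is February 3 and the second is February 10.
1 November 2019 is a Friday, so the first Sunday is November 3 and the second is November 10.
November 6, 2019 falls between 10 February and 10 November, so daylight saving is in effect and Galin is at UTC+03:00.
08:58 local − 3h = 05:58 UTC.

05:58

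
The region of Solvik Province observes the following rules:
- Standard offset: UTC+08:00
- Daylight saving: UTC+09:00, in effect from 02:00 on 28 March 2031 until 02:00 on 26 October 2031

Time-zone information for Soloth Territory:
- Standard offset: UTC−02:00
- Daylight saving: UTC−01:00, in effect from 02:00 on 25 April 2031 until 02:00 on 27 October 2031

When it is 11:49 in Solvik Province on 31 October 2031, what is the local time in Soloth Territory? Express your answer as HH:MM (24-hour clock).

01:49

Daylight saving runs 28 March – 26 October; 31 October 2031 is outside that window, so Solvik Province is on standard time at UTC+08:00.
11:49 Solvik Province − 8h = 03:49 UTC.
At the standard offset (UTC−02:00), 03:49 UTC − 2h = 01:49 Soloth Territory standard time.
The standard-time date in Soloth Territory, 31 October 2031, is outside the daylight-saving period (25 April – 27 October), so Soloth Territory is on standard time, UTC−02:00.
03:49 UTC − 2h = 01:49 Soloth Territory.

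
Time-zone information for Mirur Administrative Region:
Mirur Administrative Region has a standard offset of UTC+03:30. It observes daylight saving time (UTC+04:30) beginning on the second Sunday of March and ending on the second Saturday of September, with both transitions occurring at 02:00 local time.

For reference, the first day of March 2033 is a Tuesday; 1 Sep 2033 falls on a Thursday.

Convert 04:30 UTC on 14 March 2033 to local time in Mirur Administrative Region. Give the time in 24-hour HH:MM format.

09:00

1 March 2033 is a Tuesday, so the first Sunday is March 6 and the second is March 13.
1 September 2033 is a Thursday, so the first Saturday is September 3 and the second is September 10.
At the standard offset (UTC+03:30), 04:30 UTC + 3h30m = 08:00 Mirur Administrative Region standard time.
The standard-time date in Mirur Administrative Region, 14 March 2033, falls between 13 March and 10 September, so daylight saving is in effect and Mirur Administrative Region is at UTC+04:30.
04:30 UTC + 4h30m = 09:00 local.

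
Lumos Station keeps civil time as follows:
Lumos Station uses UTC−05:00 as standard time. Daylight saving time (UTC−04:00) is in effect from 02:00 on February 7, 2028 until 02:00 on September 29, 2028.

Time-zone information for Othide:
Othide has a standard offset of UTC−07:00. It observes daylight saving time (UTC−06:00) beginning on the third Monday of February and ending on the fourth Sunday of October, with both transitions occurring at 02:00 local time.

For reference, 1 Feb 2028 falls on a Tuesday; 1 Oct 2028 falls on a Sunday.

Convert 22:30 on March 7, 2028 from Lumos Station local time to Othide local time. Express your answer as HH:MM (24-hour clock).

20:30

Daylight saving runs 7 February – 29 September; March 7, 2028 is inside that window, so Lumos Station is at UTC−04:00.
22:30 Lumos Station + 4h = 02:30 UTC (rolling into the next day, 8 March 2028).
1 February 2028 is a Tuesday, so the first Monday is February 7 and the third is February 21.
1 October 2028 is a Sunday, so the first Sunday is October 1 and the fourth is October 22.
At the standard offset (UTC−07:00), 02:30 UTC − 7h = 19:30 Othide standard time (rolling into the previous day, 7 March 2028).
Daylight saving runs 21 February – 22 October; the standard-time date in Othide, March 7, 2028, is inside that window, so Othide is at UTC−06:00.
02:30 UTC − 6h = 20:30 Othide (rolling into the previous day, 7 March 2028).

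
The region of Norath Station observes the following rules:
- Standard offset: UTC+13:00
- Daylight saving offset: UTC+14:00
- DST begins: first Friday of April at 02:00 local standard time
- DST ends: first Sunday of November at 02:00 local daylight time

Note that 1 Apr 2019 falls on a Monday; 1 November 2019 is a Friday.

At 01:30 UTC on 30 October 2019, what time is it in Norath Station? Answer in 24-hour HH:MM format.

1 April 2019 is a Monday, so the first Friday is April 5.
1 November 2019 is a Friday, so the first Sunday is November 3.
At the standard offset (UTC+13:00), 01:30 UTC + 13h = 14:30 Norath Station standard time.
The standard-time date in Norath Station, 30 October 2019, lies within the daylight-saving period (5 April – 3 November), so Norath Station is on daylight time, UTC+14:00.
01:30 UTC + 14h = 15:30 local.

15:30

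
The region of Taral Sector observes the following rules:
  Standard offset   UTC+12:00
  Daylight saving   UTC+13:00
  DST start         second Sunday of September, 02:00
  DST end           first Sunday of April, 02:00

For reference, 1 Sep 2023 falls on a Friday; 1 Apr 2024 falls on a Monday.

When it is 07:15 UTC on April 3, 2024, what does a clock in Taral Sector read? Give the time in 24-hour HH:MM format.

1 September 2023 is a Friday, so the first Sunday is September 3 and the second is September 10.
1 April 2024 is a Monday, so the first Sunday is April 7.
At the standard offset (UTC+12:00), 07:15 UTC + 12h = 19:15 Taral Sector standard time.
Daylight saving runs 10 September 2023 – 7 April 2024; the standard-time date in Taral Sector, April 3, 2024, is inside that window, so Taral Sector is at UTC+13:00.
07:15 UTC + 13h = 20:15 local.

20:15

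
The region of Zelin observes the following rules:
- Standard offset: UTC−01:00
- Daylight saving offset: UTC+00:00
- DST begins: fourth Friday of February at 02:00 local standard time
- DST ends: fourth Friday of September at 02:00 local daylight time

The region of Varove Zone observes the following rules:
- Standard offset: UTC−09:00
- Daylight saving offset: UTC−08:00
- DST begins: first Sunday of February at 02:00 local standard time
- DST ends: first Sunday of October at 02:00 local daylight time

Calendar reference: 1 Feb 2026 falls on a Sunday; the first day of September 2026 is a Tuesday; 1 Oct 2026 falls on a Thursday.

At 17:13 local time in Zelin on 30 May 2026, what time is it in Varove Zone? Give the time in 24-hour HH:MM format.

1 February 2026 is a Sunday, so the first Friday is February 6 and the fourth is February 27.
1 September 2026 is a Tuesday, so the first Friday is September 4 and the fourth is September 25.
30 May 2026 falls between 27 February and 25 September, so daylight saving is in effect and Zelin is at UTC+00:00.
17:13 Zelin − 0h = 17:13 UTC.
1 February 2026 is a Sunday, so the first Sunday is February 1.
1 October 2026 is a Thursday, so the first Sunday is October 4.
At the standard offset (UTC−09:00), 17:13 UTC − 9h = 08:13 Varove Zone standard time.
The standard-time date in Varove Zone, 30 May 2026, falls between 1 February and 4 October, so daylight saving is in effect and Varove Zone is at UTC−08:00.
17:13 UTC − 8h = 09:13 Varove Zone.

09:13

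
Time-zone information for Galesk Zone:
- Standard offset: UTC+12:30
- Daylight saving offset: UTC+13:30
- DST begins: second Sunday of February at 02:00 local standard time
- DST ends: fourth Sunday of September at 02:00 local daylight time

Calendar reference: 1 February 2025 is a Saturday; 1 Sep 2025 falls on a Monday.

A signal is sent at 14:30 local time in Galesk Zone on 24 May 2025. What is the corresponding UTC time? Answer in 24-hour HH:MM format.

1 February 2025 is a Saturday, so the first Sunday is February 2 and the second is February 9.
1 September 2025 is a Monday, so the first Sunday is September 7 and the fourth is September 28.
24 May 2025 falls between 9 February and 28 September, so daylight saving is in effect and Galesk Zone is at UTC+13:30.
14:30 local − 13h30m = 01:00 UTC.

01:00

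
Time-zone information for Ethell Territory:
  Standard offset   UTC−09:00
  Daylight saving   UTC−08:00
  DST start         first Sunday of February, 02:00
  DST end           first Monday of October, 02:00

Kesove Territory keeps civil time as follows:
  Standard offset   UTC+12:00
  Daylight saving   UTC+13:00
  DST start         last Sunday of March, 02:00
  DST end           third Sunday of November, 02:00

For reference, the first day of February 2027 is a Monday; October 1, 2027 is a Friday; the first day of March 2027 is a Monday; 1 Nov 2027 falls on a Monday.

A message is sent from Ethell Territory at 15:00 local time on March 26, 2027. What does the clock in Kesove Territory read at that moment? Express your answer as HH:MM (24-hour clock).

1 February 2027 is a Monday, so the first Sunday is February 7.
1 October 2027 is a Friday, so the first Monday is October 4.
Daylight saving runs 7 February – 4 October; March 26, 2027 is inside that window, so Ethell Territory is at UTC−08:00.
15:00 Ethell Territory + 8h = 23:00 UTC.
1 March 2027 is a Monday, so Sundays fall on 7, 14, 21, 28; the last is March 28.
1 November 2027 is a Monday, so the first Sunday is November 7 and the third is November 21.
At the standard offset (UTC+12:00), 23:00 UTC + 12h = 11:00 Kesove Territory standard time (rolling into the next day, 27 March 2027).
Daylight saving runs 28 March – 21 November; the standard-time date in Kesove Territory, March 27, 2027, is outside that window, so Kesove Territory is on standard time at UTC+12:00.
23:00 UTC + 12h = 11:00 Kesove Territory (rolling into the next day, 27 March 2027).

11:00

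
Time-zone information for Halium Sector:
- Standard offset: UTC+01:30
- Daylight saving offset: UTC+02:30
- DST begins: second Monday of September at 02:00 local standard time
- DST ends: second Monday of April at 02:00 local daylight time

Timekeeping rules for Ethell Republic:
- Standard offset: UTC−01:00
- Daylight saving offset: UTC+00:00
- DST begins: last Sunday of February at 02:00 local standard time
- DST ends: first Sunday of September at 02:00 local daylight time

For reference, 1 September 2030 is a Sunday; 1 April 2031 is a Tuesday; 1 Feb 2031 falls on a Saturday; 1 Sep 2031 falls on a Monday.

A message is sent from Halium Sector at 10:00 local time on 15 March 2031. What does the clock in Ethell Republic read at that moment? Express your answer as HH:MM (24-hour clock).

07:30

1 September 2030 is a Sunday, so the first Monday is September 2 and the second is September 9.
1 April 2031 is a Tuesday, so the first Monday is April 7 and the second is April 14.
15 March 2031 falls between 9 September 2030 and 14 April 2031, so daylight saving is in effect and Halium Sector is at UTC+02:30.
10:00 Halium Sector − 2h30m = 07:30 UTC.
1 February 2031 is a Saturday, so Sundays fall on 2, 9, 16, 23; the last is February 23.
1 September 2031 is a Monday, so the first Sunday is September 7.
At the standard offset (UTC−01:00), 07:30 UTC − 1h = 06:30 Ethell Republic standard time.
The standard-time date in Ethell Republic, 15 March 2031, falls between 23 February and 7 September, so daylight saving is in effect and Ethell Republic is at UTC+00:00.
07:30 UTC + 0h = 07:30 Ethell Republic.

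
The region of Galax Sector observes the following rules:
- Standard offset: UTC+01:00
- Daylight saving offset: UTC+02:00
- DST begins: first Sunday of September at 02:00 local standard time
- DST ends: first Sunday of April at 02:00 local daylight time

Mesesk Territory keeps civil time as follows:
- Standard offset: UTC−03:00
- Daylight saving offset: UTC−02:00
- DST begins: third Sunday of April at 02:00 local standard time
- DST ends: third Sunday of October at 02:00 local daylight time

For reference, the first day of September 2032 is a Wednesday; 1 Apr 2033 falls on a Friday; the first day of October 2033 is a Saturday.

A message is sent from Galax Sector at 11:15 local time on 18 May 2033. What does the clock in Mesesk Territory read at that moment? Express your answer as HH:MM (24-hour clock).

1 September 2032 is a Wednesday, so the first Sunday is September 5.
1 April 2033 is a Friday, so the first Sunday is April 3.
Daylight saving runs 5 September 2032 – 3 April 2033; 18 May 2033 is outside that window, so Galax Sector is on standard time at UTC+01:00.
11:15 Galax Sector − 1h = 10:15 UTC.
1 April 2033 is a Friday, so the first Sunday is April 3 and the third is April 17.
1 October 2033 is a Saturday, so the first Sunday is October 2 and the third is October 16.
At the standard offset (UTC−03:00), 10:15 UTC − 3h = 07:15 Mesesk Territory standard time.
Daylight saving runs 17 April – 16 October; the standard-time date in Mesesk Territory, 18 May 2033, is inside that window, so Mesesk Territory is at UTC−02:00.
10:15 UTC − 2h = 08:15 Mesesk Territory.

08:15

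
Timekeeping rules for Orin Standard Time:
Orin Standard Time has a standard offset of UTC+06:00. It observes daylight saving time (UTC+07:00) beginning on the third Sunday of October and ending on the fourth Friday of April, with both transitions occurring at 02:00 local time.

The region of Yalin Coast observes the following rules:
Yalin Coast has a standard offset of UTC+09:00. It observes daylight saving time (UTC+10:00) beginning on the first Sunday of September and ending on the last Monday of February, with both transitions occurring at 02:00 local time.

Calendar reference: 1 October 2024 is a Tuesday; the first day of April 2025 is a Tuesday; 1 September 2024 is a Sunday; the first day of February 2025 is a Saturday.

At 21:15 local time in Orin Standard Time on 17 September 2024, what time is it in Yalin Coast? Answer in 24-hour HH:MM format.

1 October 2024 is a Tuesday, so the first Sunday is October 6 and the third is October 20.
1 April 2025 is a Tuesday, so the first Friday is April 4 and the fourth is April 25.
Daylight saving runs 20 October 2024 – 25 April 2025; 17 September 2024 is outside that window, so Orin Standard Time is on standard time at UTC+06:00.
21:15 Orin Standard Time − 6h = 15:15 UTC.
1 September 2024 is a Sunday, so the first Sunday is September 1.
1 February 2025 is a Saturday, so Mondays fall on 3, 10, 17, 24; the last is February 24.
At the standard offset (UTC+09:00), 15:15 UTC + 9h = 00:15 Yalin Coast standard time (rolling into the next day, 18 September 2024).
The standard-time date in Yalin Coast, 18 September 2024, falls between 1 September 2024 and 24 February 2025, so daylight saving is in effect and Yalin Coast is at UTC+10:00.
15:15 UTC + 10h = 01:15 Yalin Coast (rolling into the next day, 18 September 2024).

01:15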